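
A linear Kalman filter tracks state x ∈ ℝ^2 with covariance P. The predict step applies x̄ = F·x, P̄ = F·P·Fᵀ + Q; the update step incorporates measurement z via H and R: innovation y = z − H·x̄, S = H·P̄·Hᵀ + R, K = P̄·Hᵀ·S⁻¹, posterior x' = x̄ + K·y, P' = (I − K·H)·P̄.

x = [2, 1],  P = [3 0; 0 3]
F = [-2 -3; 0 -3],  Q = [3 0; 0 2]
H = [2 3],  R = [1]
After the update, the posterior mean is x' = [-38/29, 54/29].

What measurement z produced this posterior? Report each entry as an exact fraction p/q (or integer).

z = [3]

x̄ = F·x = [-7, -3]
P̄ = F·P·Fᵀ + Q = [42 27; 27 29]
S = H·P̄·Hᵀ + R = [754]
K = P̄·Hᵀ·S⁻¹ = [165/754; 141/754]
x' − x̄ = [165/29, 141/29] = K·y
y = (KᵀK)⁻¹·Kᵀ·(x' − x̄) = [26]
z = y + H·x̄ = [26] + [-23] = [3]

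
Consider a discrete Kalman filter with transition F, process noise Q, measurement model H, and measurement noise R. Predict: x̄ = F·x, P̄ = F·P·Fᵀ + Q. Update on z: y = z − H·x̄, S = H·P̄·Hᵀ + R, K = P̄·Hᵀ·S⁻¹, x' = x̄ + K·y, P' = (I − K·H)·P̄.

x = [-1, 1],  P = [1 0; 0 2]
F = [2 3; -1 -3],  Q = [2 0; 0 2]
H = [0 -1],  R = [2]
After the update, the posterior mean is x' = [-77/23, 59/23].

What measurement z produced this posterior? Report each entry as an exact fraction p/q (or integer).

z = [-3]

x̄ = F·x = [1, -2]
P̄ = F·P·Fᵀ + Q = [24 -20; -20 21]
S = H·P̄·Hᵀ + R = [23]
K = P̄·Hᵀ·S⁻¹ = [20/23; -21/23]
x' − x̄ = [-100/23, 105/23] = K·y
y = (KᵀK)⁻¹·Kᵀ·(x' − x̄) = [-5]
z = y + H·x̄ = [-5] + [2] = [-3]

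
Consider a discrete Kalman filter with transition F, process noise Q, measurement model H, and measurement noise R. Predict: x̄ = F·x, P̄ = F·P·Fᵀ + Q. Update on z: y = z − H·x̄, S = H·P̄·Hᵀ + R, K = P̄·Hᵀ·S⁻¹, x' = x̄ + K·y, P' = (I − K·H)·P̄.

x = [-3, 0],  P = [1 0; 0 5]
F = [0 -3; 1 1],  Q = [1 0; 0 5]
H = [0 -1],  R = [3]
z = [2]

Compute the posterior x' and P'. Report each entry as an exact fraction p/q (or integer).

x' = [-15/14, -31/14]
P' = [419/14 -45/14; -45/14 33/14]

x̄ = F·x = [0, -3]
P̄ = F·P·Fᵀ + Q = [46 -15; -15 11]
y = z − H·x̄ = [-1]
S = H·P̄·Hᵀ + R = [14]
K = P̄·Hᵀ·S⁻¹ = [15/14; -11/14]
x' = x̄ + K·y = [-15/14, -31/14]
P' = (I − K·H)·P̄ = [419/14 -45/14; -45/14 33/14]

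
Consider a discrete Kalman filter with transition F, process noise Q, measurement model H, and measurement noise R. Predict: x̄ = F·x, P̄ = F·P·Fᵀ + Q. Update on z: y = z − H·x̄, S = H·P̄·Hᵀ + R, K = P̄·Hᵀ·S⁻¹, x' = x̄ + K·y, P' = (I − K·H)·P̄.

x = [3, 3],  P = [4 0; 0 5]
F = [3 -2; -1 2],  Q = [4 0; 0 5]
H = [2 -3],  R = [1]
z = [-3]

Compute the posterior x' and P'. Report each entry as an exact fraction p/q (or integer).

x' = [3, 3]
P' = [3252/443 2132/443; 2132/443 2893/886]

x̄ = F·x = [3, 3]
P̄ = F·P·Fᵀ + Q = [60 -32; -32 29]
y = z − H·x̄ = [0]
S = H·P̄·Hᵀ + R = [886]
K = P̄·Hᵀ·S⁻¹ = [108/443; -151/886]
x' = x̄ + K·y = [3, 3]
P' = (I − K·H)·P̄ = [3252/443 2132/443; 2132/443 2893/886]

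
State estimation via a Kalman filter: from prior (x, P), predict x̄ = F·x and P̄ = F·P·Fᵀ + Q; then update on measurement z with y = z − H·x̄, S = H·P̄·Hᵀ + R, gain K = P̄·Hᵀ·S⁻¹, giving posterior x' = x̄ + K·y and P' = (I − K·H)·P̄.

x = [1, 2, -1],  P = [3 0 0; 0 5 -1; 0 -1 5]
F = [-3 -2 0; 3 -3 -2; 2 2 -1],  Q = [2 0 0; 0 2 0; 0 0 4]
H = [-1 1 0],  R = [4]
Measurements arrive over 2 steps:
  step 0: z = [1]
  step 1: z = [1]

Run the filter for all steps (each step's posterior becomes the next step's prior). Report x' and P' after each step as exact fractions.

step 0: x' = [-709/137, -552/137, 764/137], P' = [4213/137 4013/137 -3530/137; 4013/137 4345/137 -3374/137; -3530/137 -3374/137 4644/137]
step 1: x' = [-242354/66251, -183259/66251, 196104/66251], P' = [11049430/198753 3498862/66251 -7343576/198753; 3498862/66251 3578854/66251 -2265584/66251; -7343576/198753 -2265584/66251 7420708/198753]

step 0: x̄ = F·x = [-7, -1, 7]
step 0: P̄ = F·P·Fᵀ + Q = [49 -1 -40; -1 82 -1; -40 -1 45]
step 0: y = z − H·x̄ = [-5]
step 0: S = H·P̄·Hᵀ + R = [137]
step 0: K = P̄·Hᵀ·S⁻¹ = [-50/137; 83/137; 39/137]
step 0: x' = x̄ + K·y = [-709/137, -552/137, 764/137]
step 0: P' = (I − K·H)·P̄ = [4213/137 4013/137 -3530/137; 4013/137 4345/137 -3374/137; -3530/137 -3374/137 4644/137]
step 1: x̄ = F·x = [3231/137, -1999/137, -3286/137]
step 1: P̄ = F·P·Fᵀ + Q = [103727/137 -34484/137 -100126/137; -34484/137 25510/137 36580/137; -100126/137 36580/137 99144/137]
step 1: y = z − H·x̄ = [5367/137]
step 1: S = H·P̄·Hᵀ + R = [198753/137]
step 1: K = P̄·Hᵀ·S⁻¹ = [-138211/198753; 19998/66251; 136706/198753]
step 1: x' = x̄ + K·y = [-242354/66251, -183259/66251, 196104/66251]
step 1: P' = (I − K·H)·P̄ = [11049430/198753 3498862/66251 -7343576/198753; 3498862/66251 3578854/66251 -2265584/66251; -7343576/198753 -2265584/66251 7420708/198753]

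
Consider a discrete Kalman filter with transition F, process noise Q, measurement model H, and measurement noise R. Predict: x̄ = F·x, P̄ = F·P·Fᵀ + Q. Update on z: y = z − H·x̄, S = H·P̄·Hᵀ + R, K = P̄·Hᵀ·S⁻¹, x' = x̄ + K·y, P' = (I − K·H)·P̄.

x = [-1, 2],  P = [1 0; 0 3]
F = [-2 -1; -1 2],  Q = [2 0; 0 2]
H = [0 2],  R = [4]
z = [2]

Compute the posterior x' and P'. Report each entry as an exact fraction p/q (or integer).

x' = [1, 5/4]
P' = [8 -1/4; -1/4 15/16]

x̄ = F·x = [0, 5]
P̄ = F·P·Fᵀ + Q = [9 -4; -4 15]
y = z − H·x̄ = [-8]
S = H·P̄·Hᵀ + R = [64]
K = P̄·Hᵀ·S⁻¹ = [-1/8; 15/32]
x' = x̄ + K·y = [1, 5/4]
P' = (I − K·H)·P̄ = [8 -1/4; -1/4 15/16]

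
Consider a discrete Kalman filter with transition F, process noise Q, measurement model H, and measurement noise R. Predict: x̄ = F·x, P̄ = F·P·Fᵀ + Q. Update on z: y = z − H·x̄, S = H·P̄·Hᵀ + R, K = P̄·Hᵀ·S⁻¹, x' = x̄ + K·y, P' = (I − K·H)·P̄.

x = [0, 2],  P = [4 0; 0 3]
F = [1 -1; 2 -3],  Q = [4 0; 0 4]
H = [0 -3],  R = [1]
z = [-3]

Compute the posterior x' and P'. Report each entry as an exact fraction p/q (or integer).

x̄ = F·x = [-2, -6]
P̄ = F·P·Fᵀ + Q = [11 17; 17 47]
y = z − H·x̄ = [-21]
S = H·P̄·Hᵀ + R = [424]
K = P̄·Hᵀ·S⁻¹ = [-51/424; -141/424]
x' = x̄ + K·y = [223/424, 417/424]
P' = (I − K·H)·P̄ = [2063/424 17/424; 17/424 47/424]

x' = [223/424, 417/424]
P' = [2063/424 17/424; 17/424 47/424]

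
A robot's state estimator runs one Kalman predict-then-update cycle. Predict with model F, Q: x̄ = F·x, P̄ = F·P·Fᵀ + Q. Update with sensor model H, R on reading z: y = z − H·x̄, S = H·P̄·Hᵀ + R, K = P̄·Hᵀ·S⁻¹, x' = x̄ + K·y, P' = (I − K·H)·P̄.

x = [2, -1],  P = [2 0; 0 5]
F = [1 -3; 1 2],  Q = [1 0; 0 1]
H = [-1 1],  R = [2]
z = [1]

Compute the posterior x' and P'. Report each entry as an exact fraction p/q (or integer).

x' = [63/43, 102/43]
P' = [416/129 88/43; 88/43 122/43]

x̄ = F·x = [5, 0]
P̄ = F·P·Fᵀ + Q = [48 -28; -28 23]
y = z − H·x̄ = [6]
S = H·P̄·Hᵀ + R = [129]
K = P̄·Hᵀ·S⁻¹ = [-76/129; 17/43]
x' = x̄ + K·y = [63/43, 102/43]
P' = (I − K·H)·P̄ = [416/129 88/43; 88/43 122/43]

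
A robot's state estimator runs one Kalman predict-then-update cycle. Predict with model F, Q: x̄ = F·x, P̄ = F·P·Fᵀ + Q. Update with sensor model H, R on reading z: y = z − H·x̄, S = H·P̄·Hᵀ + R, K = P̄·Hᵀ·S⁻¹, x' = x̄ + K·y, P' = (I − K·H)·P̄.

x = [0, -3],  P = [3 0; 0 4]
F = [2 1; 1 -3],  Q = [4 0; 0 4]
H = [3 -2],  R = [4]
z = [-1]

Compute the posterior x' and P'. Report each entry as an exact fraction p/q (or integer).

x̄ = F·x = [-3, 9]
P̄ = F·P·Fᵀ + Q = [20 -6; -6 43]
y = z − H·x̄ = [26]
S = H·P̄·Hᵀ + R = [428]
K = P̄·Hᵀ·S⁻¹ = [18/107; -26/107]
x' = x̄ + K·y = [147/107, 287/107]
P' = (I − K·H)·P̄ = [844/107 1230/107; 1230/107 1897/107]

x' = [147/107, 287/107]
P' = [844/107 1230/107; 1230/107 1897/107]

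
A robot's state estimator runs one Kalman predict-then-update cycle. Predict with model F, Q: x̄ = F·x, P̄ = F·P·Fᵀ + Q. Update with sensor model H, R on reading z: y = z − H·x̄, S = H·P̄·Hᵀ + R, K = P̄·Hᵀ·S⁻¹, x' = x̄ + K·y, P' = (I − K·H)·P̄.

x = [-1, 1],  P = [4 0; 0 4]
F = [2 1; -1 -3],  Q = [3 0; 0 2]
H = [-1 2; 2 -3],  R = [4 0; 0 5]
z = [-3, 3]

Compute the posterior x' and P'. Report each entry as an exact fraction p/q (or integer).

x' = [-6337/4781, -1352/683]
P' = [32156/4781 2692/683; 2692/683 1818/683]

x̄ = F·x = [-1, -2]
P̄ = F·P·Fᵀ + Q = [23 -20; -20 42]
y = z − H·x̄ = [0, -1]
S = H·P̄·Hᵀ + R = [275 -438; -438 715]
K = P̄·Hᵀ·S⁻¹ = [1383/4781 1556/4781; 236/683 -14/683]
x' = x̄ + K·y = [-6337/4781, -1352/683]
P' = (I − K·H)·P̄ = [32156/4781 2692/683; 2692/683 1818/683]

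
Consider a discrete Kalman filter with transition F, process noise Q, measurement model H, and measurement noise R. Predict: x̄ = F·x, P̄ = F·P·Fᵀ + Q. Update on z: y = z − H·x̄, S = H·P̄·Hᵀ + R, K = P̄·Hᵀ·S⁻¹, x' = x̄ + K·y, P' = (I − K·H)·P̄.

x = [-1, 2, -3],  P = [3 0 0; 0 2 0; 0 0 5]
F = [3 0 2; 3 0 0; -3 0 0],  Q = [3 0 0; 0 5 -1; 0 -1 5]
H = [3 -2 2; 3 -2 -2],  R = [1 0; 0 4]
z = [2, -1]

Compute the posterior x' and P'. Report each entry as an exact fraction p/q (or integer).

x' = [-17191/20277, -89336/60831, 47608/60831]
P' = [24772/6759 105218/20277 -6130/20277; 105218/20277 928427/121662 -32611/121662; -6130/20277 -32611/121662 37643/121662]

x̄ = F·x = [-9, -3, 3]
P̄ = F·P·Fᵀ + Q = [50 27 -27; 27 32 -28; -27 -28 32]
y = z − H·x̄ = [17, 26]
S = H·P̄·Hᵀ + R = [283 126; 126 486]
K = P̄·Hᵀ·S⁻¹ = [28/2253 6193/20277; -1564/6759 25573/121662; 1676/6759 -30101/121662]
x' = x̄ + K·y = [-17191/20277, -89336/60831, 47608/60831]
P' = (I − K·H)·P̄ = [24772/6759 105218/20277 -6130/20277; 105218/20277 928427/121662 -32611/121662; -6130/20277 -32611/121662 37643/121662]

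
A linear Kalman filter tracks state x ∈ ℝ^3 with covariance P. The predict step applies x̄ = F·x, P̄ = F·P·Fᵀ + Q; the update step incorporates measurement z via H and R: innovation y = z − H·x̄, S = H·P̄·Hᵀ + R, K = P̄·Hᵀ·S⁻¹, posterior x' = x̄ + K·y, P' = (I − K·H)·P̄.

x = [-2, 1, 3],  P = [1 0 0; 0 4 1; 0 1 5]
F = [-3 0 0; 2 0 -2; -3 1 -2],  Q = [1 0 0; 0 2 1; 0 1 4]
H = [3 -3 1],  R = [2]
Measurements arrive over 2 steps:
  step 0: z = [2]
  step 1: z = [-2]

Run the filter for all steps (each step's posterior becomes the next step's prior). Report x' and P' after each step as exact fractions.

step 0: x' = [-21/443, -529/443, -544/443], P' = [1181/443 2073/443 2790/443; 2073/443 4629/443 7502/443; 2790/443 7502/443 14178/443]
step 1: x' = [56229/104855, 344709/209710, 274451/209710], P' = [1892264/104855 3611232/104855 5182308/104855; 3611232/104855 14107177/209710 20561633/209710; 5182308/104855 20561633/209710 30578757/209710]

step 0: x̄ = F·x = [6, -10, 1]
step 0: P̄ = F·P·Fᵀ + Q = [10 -6 9; -6 26 13; 9 13 33]
step 0: y = z − H·x̄ = [-47]
step 0: S = H·P̄·Hᵀ + R = [443]
step 0: K = P̄·Hᵀ·S⁻¹ = [57/443; -83/443; 21/443]
step 0: x' = x̄ + K·y = [-21/443, -529/443, -544/443]
step 0: P' = (I − K·H)·P̄ = [1181/443 2073/443 2790/443; 2073/443 4629/443 7502/443; 2790/443 7502/443 14178/443]
step 1: x̄ = F·x = [63/443, 1046/443, 622/443]
step 1: P̄ = F·P·Fᵀ + Q = [11072/443 9654/443 21150/443; 9654/443 40002/443 44791/443; 21150/443 44791/443 64776/443]
step 1: y = z − H·x̄ = [1441/443]
step 1: S = H·P̄·Hᵀ + R = [209710/443]
step 1: K = P̄·Hᵀ·S⁻¹ = [12702/104855; -46253/209710; -6147/209710]
step 1: x' = x̄ + K·y = [56229/104855, 344709/209710, 274451/209710]
step 1: P' = (I − K·H)·P̄ = [1892264/104855 3611232/104855 5182308/104855; 3611232/104855 14107177/209710 20561633/209710; 5182308/104855 20561633/209710 30578757/209710]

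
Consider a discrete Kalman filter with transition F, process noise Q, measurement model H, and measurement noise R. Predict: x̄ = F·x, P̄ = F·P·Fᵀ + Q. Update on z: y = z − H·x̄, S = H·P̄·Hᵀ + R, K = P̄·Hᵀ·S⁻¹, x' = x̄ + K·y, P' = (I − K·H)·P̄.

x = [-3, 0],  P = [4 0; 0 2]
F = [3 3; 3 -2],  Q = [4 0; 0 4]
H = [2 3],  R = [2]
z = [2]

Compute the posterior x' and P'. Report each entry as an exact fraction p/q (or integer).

x̄ = F·x = [-9, -9]
P̄ = F·P·Fᵀ + Q = [58 24; 24 48]
y = z − H·x̄ = [47]
S = H·P̄·Hᵀ + R = [954]
K = P̄·Hᵀ·S⁻¹ = [94/477; 32/159]
x' = x̄ + K·y = [125/477, 73/159]
P' = (I − K·H)·P̄ = [9994/477 -2200/159; -2200/159 496/53]

x' = [125/477, 73/159]
P' = [9994/477 -2200/159; -2200/159 496/53]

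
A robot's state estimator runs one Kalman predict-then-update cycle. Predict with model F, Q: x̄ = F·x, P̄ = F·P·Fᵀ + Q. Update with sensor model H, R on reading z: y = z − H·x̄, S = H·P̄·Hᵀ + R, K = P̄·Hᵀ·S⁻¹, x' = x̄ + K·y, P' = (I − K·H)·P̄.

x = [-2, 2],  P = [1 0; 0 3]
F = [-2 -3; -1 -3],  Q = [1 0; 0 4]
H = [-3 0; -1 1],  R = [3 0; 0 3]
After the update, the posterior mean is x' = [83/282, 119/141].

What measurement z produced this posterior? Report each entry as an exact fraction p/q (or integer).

x̄ = F·x = [-2, -4]
P̄ = F·P·Fᵀ + Q = [32 29; 29 32]
S = H·P̄·Hᵀ + R = [291 9; 9 9]
K = P̄·Hᵀ·S⁻¹ = [-31/94 -1/282; -15/47 92/141]
x' − x̄ = [647/282, 683/141] = K·y
y = (KᵀK)⁻¹·Kᵀ·(x' − x̄) = [-7, 4]
z = y + H·x̄ = [-7, 4] + [6, -2] = [-1, 2]

z = [-1, 2]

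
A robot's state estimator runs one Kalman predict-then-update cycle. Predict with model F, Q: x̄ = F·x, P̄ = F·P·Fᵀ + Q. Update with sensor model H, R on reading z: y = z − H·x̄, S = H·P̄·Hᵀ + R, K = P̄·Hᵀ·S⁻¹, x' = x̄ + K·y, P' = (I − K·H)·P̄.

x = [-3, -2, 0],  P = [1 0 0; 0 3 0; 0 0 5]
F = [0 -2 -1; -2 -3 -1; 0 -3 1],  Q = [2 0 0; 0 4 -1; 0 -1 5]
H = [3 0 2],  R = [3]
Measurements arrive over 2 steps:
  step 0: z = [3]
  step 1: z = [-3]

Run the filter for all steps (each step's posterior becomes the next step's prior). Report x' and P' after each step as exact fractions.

step 0: x' = [169/478, 3405/478, 495/478], P' = [2193/478 1781/478 -3165/478; 1781/478 6799/478 -2505/478; -3165/478 -2505/478 4917/478]
step 1: x' = [-3069048/943451, -1130218/943451, 3128514/943451], P' = [6860331/943451 -3312248/943451 -10086660/943451; -3312248/943451 10880401/943451 5339718/943451; -10086660/943451 5339718/943451 15530748/943451]

step 0: x̄ = F·x = [4, 12, 6]
step 0: P̄ = F·P·Fᵀ + Q = [19 23 13; 23 40 21; 13 21 37]
step 0: y = z − H·x̄ = [-21]
step 0: S = H·P̄·Hᵀ + R = [478]
step 0: K = P̄·Hᵀ·S⁻¹ = [83/478; 111/478; 113/478]
step 0: x' = x̄ + K·y = [169/478, 3405/478, 495/478]
step 0: P' = (I − K·H)·P̄ = [2193/478 1781/478 -3165/478; 1781/478 6799/478 -2505/478; -3165/478 -2505/478 4917/478]
step 1: x̄ = F·x = [-7305/478, -5524/239, -4860/239]
step 1: P̄ = F·P·Fᵀ + Q = [23049/478 16990/239 16686/239; 16990/239 35237/239 36406/239; 16686/239 36406/239 41764/239]
step 1: y = z − H·x̄ = [39921/478]
step 1: S = H·P̄·Hᵀ + R = [943451/478]
step 1: K = P̄·Hᵀ·S⁻¹ = [135891/943451; 247564/943451; 267172/943451]
step 1: x' = x̄ + K·y = [-3069048/943451, -1130218/943451, 3128514/943451]
step 1: P' = (I − K·H)·P̄ = [6860331/943451 -3312248/943451 -10086660/943451; -3312248/943451 10880401/943451 5339718/943451; -10086660/943451 5339718/943451 15530748/943451]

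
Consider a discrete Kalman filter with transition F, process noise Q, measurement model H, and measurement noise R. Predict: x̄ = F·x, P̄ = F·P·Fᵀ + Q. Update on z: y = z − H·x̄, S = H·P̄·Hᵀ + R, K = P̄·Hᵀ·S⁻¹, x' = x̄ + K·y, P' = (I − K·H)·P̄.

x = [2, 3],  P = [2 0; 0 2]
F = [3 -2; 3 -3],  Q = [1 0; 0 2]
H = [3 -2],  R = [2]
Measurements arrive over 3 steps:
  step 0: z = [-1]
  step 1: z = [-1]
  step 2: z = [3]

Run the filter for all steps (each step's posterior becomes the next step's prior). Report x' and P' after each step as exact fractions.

step 0: x̄ = F·x = [0, -3]
step 0: P̄ = F·P·Fᵀ + Q = [27 30; 30 38]
step 0: y = z − H·x̄ = [-7]
step 0: S = H·P̄·Hᵀ + R = [37]
step 0: K = P̄·Hᵀ·S⁻¹ = [21/37; 14/37]
step 0: x' = x̄ + K·y = [-147/37, -209/37]
step 0: P' = (I − K·H)·P̄ = [558/37 816/37; 816/37 1210/37]
step 1: x̄ = F·x = [-23/37, 186/37]
step 1: P̄ = F·P·Fᵀ + Q = [107/37 42/37; 42/37 1298/37]
step 1: y = z − H·x̄ = [404/37]
step 1: S = H·P̄·Hᵀ + R = [5725/37]
step 1: K = P̄·Hᵀ·S⁻¹ = [237/5725; -494/1145]
step 1: x' = x̄ + K·y = [-971/5725, 362/1145]
step 1: P' = (I − K·H)·P̄ = [15038/5725 4464/1145; 4464/1145 1438/229]
step 2: x̄ = F·x = [-6533/5725, -8343/5725]
step 2: P̄ = F·P·Fᵀ + Q = [17027/5725 16242/5725; 16242/5725 68582/5725]
step 2: y = z − H·x̄ = [20088/5725]
step 2: S = H·P̄·Hᵀ + R = [244117/5725]
step 2: K = P̄·Hᵀ·S⁻¹ = [18597/244117; -88438/244117]
step 2: x' = x̄ + K·y = [-213317/244117, -666063/244117]
step 2: P' = (I − K·H)·P̄ = [665630/244117 979848/244117; 979848/244117 1558210/244117]

step 0: x' = [-147/37, -209/37], P' = [558/37 816/37; 816/37 1210/37]
step 1: x' = [-971/5725, 362/1145], P' = [15038/5725 4464/1145; 4464/1145 1438/229]
step 2: x' = [-213317/244117, -666063/244117], P' = [665630/244117 979848/244117; 979848/244117 1558210/244117]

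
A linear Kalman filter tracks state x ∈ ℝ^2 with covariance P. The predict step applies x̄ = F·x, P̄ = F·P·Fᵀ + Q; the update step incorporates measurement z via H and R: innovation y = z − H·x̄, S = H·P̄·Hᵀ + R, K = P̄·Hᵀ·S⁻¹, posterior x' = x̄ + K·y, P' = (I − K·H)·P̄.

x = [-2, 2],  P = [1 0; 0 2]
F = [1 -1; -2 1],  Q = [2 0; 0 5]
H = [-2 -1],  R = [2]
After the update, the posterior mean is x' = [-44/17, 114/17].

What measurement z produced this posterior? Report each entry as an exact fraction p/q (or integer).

z = [-2]

x̄ = F·x = [-4, 6]
P̄ = F·P·Fᵀ + Q = [5 -4; -4 11]
S = H·P̄·Hᵀ + R = [17]
K = P̄·Hᵀ·S⁻¹ = [-6/17; -3/17]
x' − x̄ = [24/17, 12/17] = K·y
y = (KᵀK)⁻¹·Kᵀ·(x' − x̄) = [-4]
z = y + H·x̄ = [-4] + [2] = [-2]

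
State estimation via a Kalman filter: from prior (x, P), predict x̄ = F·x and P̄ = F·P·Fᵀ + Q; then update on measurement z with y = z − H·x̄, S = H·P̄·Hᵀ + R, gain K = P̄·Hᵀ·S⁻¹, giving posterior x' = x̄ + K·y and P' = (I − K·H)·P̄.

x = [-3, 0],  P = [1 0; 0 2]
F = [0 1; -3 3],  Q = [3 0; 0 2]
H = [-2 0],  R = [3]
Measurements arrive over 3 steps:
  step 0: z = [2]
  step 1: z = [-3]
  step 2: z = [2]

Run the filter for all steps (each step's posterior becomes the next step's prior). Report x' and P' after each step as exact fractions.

step 0: x̄ = F·x = [0, 9]
step 0: P̄ = F·P·Fᵀ + Q = [5 6; 6 29]
step 0: y = z − H·x̄ = [2]
step 0: S = H·P̄·Hᵀ + R = [23]
step 0: K = P̄·Hᵀ·S⁻¹ = [-10/23; -12/23]
step 0: x' = x̄ + K·y = [-20/23, 183/23]
step 0: P' = (I − K·H)·P̄ = [15/23 18/23; 18/23 523/23]
step 1: x̄ = F·x = [183/23, 609/23]
step 1: P̄ = F·P·Fᵀ + Q = [592/23 1515/23; 1515/23 4564/23]
step 1: y = z − H·x̄ = [297/23]
step 1: S = H·P̄·Hᵀ + R = [2437/23]
step 1: K = P̄·Hᵀ·S⁻¹ = [-1184/2437; -3030/2437]
step 1: x' = x̄ + K·y = [4101/2437, 25401/2437]
step 1: P' = (I − K·H)·P̄ = [1776/2437 4545/2437; 4545/2437 84416/2437]
step 2: x̄ = F·x = [25401/2437, 63900/2437]
step 2: P̄ = F·P·Fᵀ + Q = [91727/2437 239613/2437; 239613/2437 698792/2437]
step 2: y = z − H·x̄ = [55676/2437]
step 2: S = H·P̄·Hᵀ + R = [374219/2437]
step 2: K = P̄·Hᵀ·S⁻¹ = [-183454/374219; -479226/374219]
step 2: x' = x̄ + K·y = [-290705/374219, -1136148/374219]
step 2: P' = (I − K·H)·P̄ = [275181/374219 718839/374219; 718839/374219 13066756/374219]

step 0: x' = [-20/23, 183/23], P' = [15/23 18/23; 18/23 523/23]
step 1: x' = [4101/2437, 25401/2437], P' = [1776/2437 4545/2437; 4545/2437 84416/2437]
step 2: x' = [-290705/374219, -1136148/374219], P' = [275181/374219 718839/374219; 718839/374219 13066756/374219]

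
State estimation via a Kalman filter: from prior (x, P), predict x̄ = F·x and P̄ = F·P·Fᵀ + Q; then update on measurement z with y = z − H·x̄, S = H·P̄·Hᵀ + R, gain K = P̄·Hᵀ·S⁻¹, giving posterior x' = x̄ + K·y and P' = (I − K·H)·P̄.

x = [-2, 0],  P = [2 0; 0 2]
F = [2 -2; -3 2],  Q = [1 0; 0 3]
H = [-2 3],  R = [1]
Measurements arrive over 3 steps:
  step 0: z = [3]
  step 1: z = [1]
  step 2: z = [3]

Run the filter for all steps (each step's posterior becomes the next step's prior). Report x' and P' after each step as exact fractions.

step 0: x' = [-59/285, 499/570], P' = [427/285 269/285; 269/285 401/570]
step 1: x' = [-33409/31393, -10816/31393], P' = [32431/31393 20518/31393; 20518/31393 16400/31393]
step 2: x' = [-624242/930245, 539859/930245], P' = [2880563/2790735 1823654/2790735; 1823654/2790735 1457882/2790735]

step 0: x̄ = F·x = [-4, 6]
step 0: P̄ = F·P·Fᵀ + Q = [17 -20; -20 29]
step 0: y = z − H·x̄ = [-23]
step 0: S = H·P̄·Hᵀ + R = [570]
step 0: K = P̄·Hᵀ·S⁻¹ = [-47/285; 127/570]
step 0: x' = x̄ + K·y = [-59/285, 499/570]
step 0: P' = (I − K·H)·P̄ = [427/285 269/285; 269/285 401/570]
step 1: x̄ = F·x = [-617/285, 676/285]
step 1: P̄ = F·P·Fᵀ + Q = [643/285 -674/285; -674/285 2272/285]
step 1: y = z − H·x̄ = [-2977/285]
step 1: S = H·P̄·Hᵀ + R = [31393/285]
step 1: K = P̄·Hᵀ·S⁻¹ = [-3308/31393; 8164/31393]
step 1: x' = x̄ + K·y = [-33409/31393, -10816/31393]
step 1: P' = (I − K·H)·P̄ = [32431/31393 20518/31393; 20518/31393 16400/31393]
step 2: x̄ = F·x = [-45186/31393, 78595/31393]
step 2: P̄ = F·P·Fᵀ + Q = [62573/31393 -55006/31393; -55006/31393 205442/31393]
step 2: y = z − H·x̄ = [-231978/31393]
step 2: S = H·P̄·Hᵀ + R = [2790735/31393]
step 2: K = P̄·Hᵀ·S⁻¹ = [-290164/2790735; 726338/2790735]
step 2: x' = x̄ + K·y = [-624242/930245, 539859/930245]
step 2: P' = (I − K·H)·P̄ = [2880563/2790735 1823654/2790735; 1823654/2790735 1457882/2790735]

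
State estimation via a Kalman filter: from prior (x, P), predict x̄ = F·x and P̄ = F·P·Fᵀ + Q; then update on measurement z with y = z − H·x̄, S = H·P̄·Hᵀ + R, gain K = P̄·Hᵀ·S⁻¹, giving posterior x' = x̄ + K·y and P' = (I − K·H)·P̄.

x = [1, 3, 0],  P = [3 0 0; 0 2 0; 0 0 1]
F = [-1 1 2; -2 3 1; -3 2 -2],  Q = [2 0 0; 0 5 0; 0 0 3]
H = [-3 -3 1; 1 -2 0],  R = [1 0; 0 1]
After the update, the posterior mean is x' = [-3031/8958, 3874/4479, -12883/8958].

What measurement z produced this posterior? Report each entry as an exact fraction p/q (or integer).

x̄ = F·x = [2, 7, 3]
P̄ = F·P·Fᵀ + Q = [11 14 9; 14 36 28; 9 28 42]
S = H·P̄·Hᵀ + R = [496 178; 178 100]
K = P̄·Hᵀ·S⁻¹ = [-1787/8958 829/4479; -469/4479 -1763/4479; 733/8958 -5515/8958]
x' − x̄ = [-20947/8958, -27479/4479, -39757/8958] = K·y
y = (KᵀK)⁻¹·Kᵀ·(x' − x̄) = [21, 10]
z = y + H·x̄ = [21, 10] + [-24, -12] = [-3, -2]

z = [-3, -2]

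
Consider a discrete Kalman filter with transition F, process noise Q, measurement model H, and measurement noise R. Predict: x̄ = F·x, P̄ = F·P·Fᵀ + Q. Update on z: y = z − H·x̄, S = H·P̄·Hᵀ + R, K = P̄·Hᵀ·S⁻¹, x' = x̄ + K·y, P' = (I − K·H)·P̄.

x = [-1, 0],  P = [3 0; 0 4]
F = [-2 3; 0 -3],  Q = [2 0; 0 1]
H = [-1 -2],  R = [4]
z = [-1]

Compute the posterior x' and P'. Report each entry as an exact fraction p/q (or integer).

x' = [69/29, -19/29]
P' = [1208/29 -626/29; -626/29 351/29]

x̄ = F·x = [2, 0]
P̄ = F·P·Fᵀ + Q = [50 -36; -36 37]
y = z − H·x̄ = [1]
S = H·P̄·Hᵀ + R = [58]
K = P̄·Hᵀ·S⁻¹ = [11/29; -19/29]
x' = x̄ + K·y = [69/29, -19/29]
P' = (I − K·H)·P̄ = [1208/29 -626/29; -626/29 351/29]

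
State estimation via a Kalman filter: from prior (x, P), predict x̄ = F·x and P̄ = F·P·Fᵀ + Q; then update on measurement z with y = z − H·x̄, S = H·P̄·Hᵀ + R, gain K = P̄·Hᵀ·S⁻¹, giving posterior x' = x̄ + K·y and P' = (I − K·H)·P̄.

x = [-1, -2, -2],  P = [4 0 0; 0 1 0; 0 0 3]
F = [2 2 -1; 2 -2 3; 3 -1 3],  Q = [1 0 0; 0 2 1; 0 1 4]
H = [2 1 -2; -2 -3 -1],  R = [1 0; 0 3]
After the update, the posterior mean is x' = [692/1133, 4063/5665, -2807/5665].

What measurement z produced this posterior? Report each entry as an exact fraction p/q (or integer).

z = [3, -3]

x̄ = F·x = [-4, -4, -7]
P̄ = F·P·Fᵀ + Q = [24 3 13; 3 49 54; 13 54 68]
S = H·P̄·Hᵀ + R = [110 165; 165 1020]
K = P̄·Hᵀ·S⁻¹ = [494/1133 -43/309; -1327/5665 -17/103; -992/5665 -344/1545]
x' − x̄ = [5224/1133, 26723/5665, 36848/5665] = K·y
y = (KᵀK)⁻¹·Kᵀ·(x' − x̄) = [1, -30]
z = y + H·x̄ = [1, -30] + [2, 27] = [3, -3]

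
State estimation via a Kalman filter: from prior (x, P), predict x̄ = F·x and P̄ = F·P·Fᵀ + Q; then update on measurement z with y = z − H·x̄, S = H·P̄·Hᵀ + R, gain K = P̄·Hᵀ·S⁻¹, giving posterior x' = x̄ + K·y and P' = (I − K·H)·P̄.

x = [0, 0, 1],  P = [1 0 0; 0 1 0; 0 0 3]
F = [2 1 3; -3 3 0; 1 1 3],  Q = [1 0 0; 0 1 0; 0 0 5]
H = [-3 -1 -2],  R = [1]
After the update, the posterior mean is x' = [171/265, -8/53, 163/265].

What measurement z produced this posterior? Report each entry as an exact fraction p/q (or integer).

z = [-3]

x̄ = F·x = [3, 0, 3]
P̄ = F·P·Fᵀ + Q = [33 -3 30; -3 19 0; 30 0 34]
S = H·P̄·Hᵀ + R = [795]
K = P̄·Hᵀ·S⁻¹ = [-52/265; -2/159; -158/795]
x' − x̄ = [-624/265, -8/53, -632/265] = K·y
y = (KᵀK)⁻¹·Kᵀ·(x' − x̄) = [12]
z = y + H·x̄ = [12] + [-15] = [-3]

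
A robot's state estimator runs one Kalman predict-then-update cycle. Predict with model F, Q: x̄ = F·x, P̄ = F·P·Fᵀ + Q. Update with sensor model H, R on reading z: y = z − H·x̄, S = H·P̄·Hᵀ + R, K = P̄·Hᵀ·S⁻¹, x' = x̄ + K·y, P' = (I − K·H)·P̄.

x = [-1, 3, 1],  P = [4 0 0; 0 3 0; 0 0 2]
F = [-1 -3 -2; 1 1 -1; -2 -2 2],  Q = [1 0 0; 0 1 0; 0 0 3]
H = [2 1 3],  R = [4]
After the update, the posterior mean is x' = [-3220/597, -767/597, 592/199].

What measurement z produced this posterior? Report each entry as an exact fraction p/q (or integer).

x̄ = F·x = [-10, 1, -2]
P̄ = F·P·Fᵀ + Q = [40 -9 18; -9 10 -18; 18 -18 39]
S = H·P̄·Hᵀ + R = [597]
K = P̄·Hᵀ·S⁻¹ = [125/597; -62/597; 45/199]
x' − x̄ = [2750/597, -1364/597, 990/199] = K·y
y = (KᵀK)⁻¹·Kᵀ·(x' − x̄) = [22]
z = y + H·x̄ = [22] + [-25] = [-3]

z = [-3]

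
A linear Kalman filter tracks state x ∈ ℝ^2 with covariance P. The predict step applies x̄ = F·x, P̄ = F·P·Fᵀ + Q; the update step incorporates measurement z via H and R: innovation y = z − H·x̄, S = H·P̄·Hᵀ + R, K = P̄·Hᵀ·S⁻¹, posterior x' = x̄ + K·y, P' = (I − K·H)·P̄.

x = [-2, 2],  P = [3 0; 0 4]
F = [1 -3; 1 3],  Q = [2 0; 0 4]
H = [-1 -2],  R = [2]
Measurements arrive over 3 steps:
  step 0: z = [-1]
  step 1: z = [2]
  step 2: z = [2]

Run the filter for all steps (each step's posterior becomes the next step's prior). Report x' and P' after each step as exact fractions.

step 0: x̄ = F·x = [-8, 4]
step 0: P̄ = F·P·Fᵀ + Q = [41 -33; -33 43]
step 0: y = z − H·x̄ = [-1]
step 0: S = H·P̄·Hᵀ + R = [83]
step 0: K = P̄·Hᵀ·S⁻¹ = [25/83; -53/83]
step 0: x' = x̄ + K·y = [-689/83, 385/83]
step 0: P' = (I − K·H)·P̄ = [2778/83 -1414/83; -1414/83 760/83]
step 1: x̄ = F·x = [-1844/83, 466/83]
step 1: P̄ = F·P·Fᵀ + Q = [18268/83 -4062/83; -4062/83 1466/83]
step 1: y = z − H·x̄ = [-746/83]
step 1: S = H·P̄·Hᵀ + R = [8050/83]
step 1: K = P̄·Hᵀ·S⁻¹ = [-5072/4025; 113/805]
step 1: x' = x̄ + K·y = [-43836/4025, 3504/805]
step 1: P' = (I − K·H)·P̄ = [266004/4025 -25586/805; -25586/805 2536/161]
step 2: x̄ = F·x = [-96396/4025, 8724/4025]
step 2: P̄ = F·P·Fᵀ + Q = [1612234/4025 -304596/4025; -304596/4025 85124/4025]
step 2: y = z − H·x̄ = [-70898/4025]
step 2: S = H·P̄·Hᵀ + R = [742396/4025]
step 2: K = P̄·Hᵀ·S⁻¹ = [-501521/371198; 33587/185599]
step 2: x' = x̄ + K·y = [-27971/185599, -189338/185599]
step 2: P' = (I − K·H)·P̄ = [11852349/185599 -5675414/185599; -5675414/185599 2804120/185599]

step 0: x' = [-689/83, 385/83], P' = [2778/83 -1414/83; -1414/83 760/83]
step 1: x' = [-43836/4025, 3504/805], P' = [266004/4025 -25586/805; -25586/805 2536/161]
step 2: x' = [-27971/185599, -189338/185599], P' = [11852349/185599 -5675414/185599; -5675414/185599 2804120/185599]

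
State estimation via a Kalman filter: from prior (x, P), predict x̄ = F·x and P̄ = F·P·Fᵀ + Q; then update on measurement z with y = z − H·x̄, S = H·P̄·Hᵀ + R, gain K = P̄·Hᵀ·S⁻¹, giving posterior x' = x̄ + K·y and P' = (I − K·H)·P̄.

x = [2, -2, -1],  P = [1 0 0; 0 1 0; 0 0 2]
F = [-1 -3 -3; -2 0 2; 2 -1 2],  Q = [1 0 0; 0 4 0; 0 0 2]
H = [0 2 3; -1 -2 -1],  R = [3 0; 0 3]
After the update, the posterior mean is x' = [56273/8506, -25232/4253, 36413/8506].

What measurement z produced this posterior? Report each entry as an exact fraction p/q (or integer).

x̄ = F·x = [7, -6, 4]
P̄ = F·P·Fᵀ + Q = [29 -10 -11; -10 16 4; -11 4 15]
S = H·P̄·Hᵀ + R = [250 -88; -88 65]
K = P̄·Hᵀ·S⁻¹ = [-3269/8506 -2082/4253; 286/4253 -1314/4253; 2389/8506 832/4253]
x' − x̄ = [-3269/8506, 286/4253, 2389/8506] = K·y
y = (KᵀK)⁻¹·Kᵀ·(x' − x̄) = [1, 0]
z = y + H·x̄ = [1, 0] + [0, 1] = [1, 1]

z = [1, 1]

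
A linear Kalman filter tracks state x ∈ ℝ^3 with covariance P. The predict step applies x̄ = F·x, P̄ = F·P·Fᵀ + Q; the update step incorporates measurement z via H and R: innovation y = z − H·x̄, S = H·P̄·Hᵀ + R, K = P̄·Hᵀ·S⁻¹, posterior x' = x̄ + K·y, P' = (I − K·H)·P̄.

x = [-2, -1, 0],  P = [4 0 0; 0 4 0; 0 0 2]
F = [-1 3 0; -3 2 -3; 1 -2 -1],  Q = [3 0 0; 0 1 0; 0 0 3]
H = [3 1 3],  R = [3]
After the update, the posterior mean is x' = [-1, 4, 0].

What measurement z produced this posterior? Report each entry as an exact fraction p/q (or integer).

z = [1]

x̄ = F·x = [-1, 4, 0]
P̄ = F·P·Fᵀ + Q = [43 36 -28; 36 71 -22; -28 -22 25]
S = H·P̄·Hᵀ + R = [266]
K = P̄·Hᵀ·S⁻¹ = [81/266; 113/266; -31/266]
x' − x̄ = [0, 0, 0] = K·y
y = (KᵀK)⁻¹·Kᵀ·(x' − x̄) = [0]
z = y + H·x̄ = [0] + [1] = [1]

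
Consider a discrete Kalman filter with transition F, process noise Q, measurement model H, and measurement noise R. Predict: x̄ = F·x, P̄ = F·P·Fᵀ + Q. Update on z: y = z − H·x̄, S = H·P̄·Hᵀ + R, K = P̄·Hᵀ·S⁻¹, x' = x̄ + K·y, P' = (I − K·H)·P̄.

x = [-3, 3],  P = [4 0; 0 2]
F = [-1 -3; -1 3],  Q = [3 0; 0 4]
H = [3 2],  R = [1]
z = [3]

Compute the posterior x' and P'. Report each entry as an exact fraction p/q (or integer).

x̄ = F·x = [-6, 12]
P̄ = F·P·Fᵀ + Q = [25 -14; -14 26]
y = z − H·x̄ = [-3]
S = H·P̄·Hᵀ + R = [162]
K = P̄·Hᵀ·S⁻¹ = [47/162; 5/81]
x' = x̄ + K·y = [-371/54, 319/27]
P' = (I − K·H)·P̄ = [1841/162 -1369/81; -1369/81 2056/81]

x' = [-371/54, 319/27]
P' = [1841/162 -1369/81; -1369/81 2056/81]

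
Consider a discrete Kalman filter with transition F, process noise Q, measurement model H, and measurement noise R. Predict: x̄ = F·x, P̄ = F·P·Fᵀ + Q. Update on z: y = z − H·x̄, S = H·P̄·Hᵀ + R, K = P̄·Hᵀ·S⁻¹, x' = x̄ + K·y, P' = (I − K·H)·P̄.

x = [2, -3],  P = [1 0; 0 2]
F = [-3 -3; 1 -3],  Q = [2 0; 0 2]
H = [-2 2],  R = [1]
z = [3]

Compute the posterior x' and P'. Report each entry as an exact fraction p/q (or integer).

x̄ = F·x = [3, 11]
P̄ = F·P·Fᵀ + Q = [29 15; 15 21]
y = z − H·x̄ = [-13]
S = H·P̄·Hᵀ + R = [81]
K = P̄·Hᵀ·S⁻¹ = [-28/81; 4/27]
x' = x̄ + K·y = [607/81, 245/27]
P' = (I − K·H)·P̄ = [1565/81 517/27; 517/27 173/9]

x' = [607/81, 245/27]
P' = [1565/81 517/27; 517/27 173/9]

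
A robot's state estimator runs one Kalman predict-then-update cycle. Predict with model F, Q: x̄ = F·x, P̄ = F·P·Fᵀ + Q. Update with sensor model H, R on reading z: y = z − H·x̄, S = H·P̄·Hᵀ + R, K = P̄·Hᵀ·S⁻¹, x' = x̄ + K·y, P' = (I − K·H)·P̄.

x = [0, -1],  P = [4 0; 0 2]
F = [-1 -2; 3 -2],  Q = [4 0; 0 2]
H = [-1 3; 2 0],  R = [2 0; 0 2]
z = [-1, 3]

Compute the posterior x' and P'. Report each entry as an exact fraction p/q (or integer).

x' = [5147/3370, 1249/6740]
P' = [814/1685 269/1685; 269/1685 923/3370]

x̄ = F·x = [2, 2]
P̄ = F·P·Fᵀ + Q = [16 -4; -4 46]
y = z − H·x̄ = [-5, -1]
S = H·P̄·Hᵀ + R = [456 -56; -56 66]
K = P̄·Hᵀ·S⁻¹ = [-7/3370 814/1685; 2231/6740 269/1685]
x' = x̄ + K·y = [5147/3370, 1249/6740]
P' = (I − K·H)·P̄ = [814/1685 269/1685; 269/1685 923/3370]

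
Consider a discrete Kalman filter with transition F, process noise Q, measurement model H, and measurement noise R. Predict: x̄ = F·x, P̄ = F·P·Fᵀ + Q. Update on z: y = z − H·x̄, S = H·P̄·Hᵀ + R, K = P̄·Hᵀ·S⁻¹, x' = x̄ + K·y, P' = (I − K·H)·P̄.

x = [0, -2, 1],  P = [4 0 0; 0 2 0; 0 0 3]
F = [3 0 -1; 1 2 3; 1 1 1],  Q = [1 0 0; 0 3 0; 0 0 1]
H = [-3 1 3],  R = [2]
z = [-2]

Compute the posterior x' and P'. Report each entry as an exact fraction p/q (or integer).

x̄ = F·x = [-1, -1, -1]
P̄ = F·P·Fᵀ + Q = [40 3 9; 3 42 17; 9 17 10]
y = z − H·x̄ = [-1]
S = H·P̄·Hᵀ + R = [416]
K = P̄·Hᵀ·S⁻¹ = [-45/208; 21/104; 5/104]
x' = x̄ + K·y = [-163/208, -125/104, -109/104]
P' = (I − K·H)·P̄ = [2135/104 1101/52 693/52; 1101/52 651/26 337/26; 693/52 337/26 235/26]

x' = [-163/208, -125/104, -109/104]
P' = [2135/104 1101/52 693/52; 1101/52 651/26 337/26; 693/52 337/26 235/26]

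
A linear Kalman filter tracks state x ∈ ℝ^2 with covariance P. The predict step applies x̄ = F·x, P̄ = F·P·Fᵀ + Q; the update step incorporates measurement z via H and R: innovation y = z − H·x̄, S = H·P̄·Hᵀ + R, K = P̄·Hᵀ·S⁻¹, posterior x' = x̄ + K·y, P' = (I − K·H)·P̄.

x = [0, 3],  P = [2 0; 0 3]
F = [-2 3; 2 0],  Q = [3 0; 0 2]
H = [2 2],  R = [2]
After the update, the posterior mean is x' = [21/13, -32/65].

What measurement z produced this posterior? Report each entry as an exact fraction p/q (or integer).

x̄ = F·x = [9, 0]
P̄ = F·P·Fᵀ + Q = [38 -8; -8 10]
S = H·P̄·Hᵀ + R = [130]
K = P̄·Hᵀ·S⁻¹ = [6/13; 2/65]
x' − x̄ = [-96/13, -32/65] = K·y
y = (KᵀK)⁻¹·Kᵀ·(x' − x̄) = [-16]
z = y + H·x̄ = [-16] + [18] = [2]

z = [2]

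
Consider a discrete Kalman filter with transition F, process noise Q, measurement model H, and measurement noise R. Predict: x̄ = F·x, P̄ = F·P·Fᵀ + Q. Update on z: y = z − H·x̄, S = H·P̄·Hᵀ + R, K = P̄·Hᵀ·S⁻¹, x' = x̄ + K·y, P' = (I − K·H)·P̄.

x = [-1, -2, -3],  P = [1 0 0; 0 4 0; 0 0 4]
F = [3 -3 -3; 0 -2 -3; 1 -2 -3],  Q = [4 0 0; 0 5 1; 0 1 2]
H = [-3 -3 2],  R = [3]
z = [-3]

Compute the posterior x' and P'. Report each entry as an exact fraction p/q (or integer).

x̄ = F·x = [12, 13, 12]
P̄ = F·P·Fᵀ + Q = [85 60 63; 60 57 53; 63 53 55]
y = z − H·x̄ = [48]
S = H·P̄·Hᵀ + R = [1189]
K = P̄·Hᵀ·S⁻¹ = [-309/1189; -245/1189; -238/1189]
x' = x̄ + K·y = [-564/1189, 3697/1189, 2844/1189]
P' = (I − K·H)·P̄ = [5584/1189 -4365/1189 1365/1189; -4365/1189 7748/1189 4707/1189; 1365/1189 4707/1189 8751/1189]

x' = [-564/1189, 3697/1189, 2844/1189]
P' = [5584/1189 -4365/1189 1365/1189; -4365/1189 7748/1189 4707/1189; 1365/1189 4707/1189 8751/1189]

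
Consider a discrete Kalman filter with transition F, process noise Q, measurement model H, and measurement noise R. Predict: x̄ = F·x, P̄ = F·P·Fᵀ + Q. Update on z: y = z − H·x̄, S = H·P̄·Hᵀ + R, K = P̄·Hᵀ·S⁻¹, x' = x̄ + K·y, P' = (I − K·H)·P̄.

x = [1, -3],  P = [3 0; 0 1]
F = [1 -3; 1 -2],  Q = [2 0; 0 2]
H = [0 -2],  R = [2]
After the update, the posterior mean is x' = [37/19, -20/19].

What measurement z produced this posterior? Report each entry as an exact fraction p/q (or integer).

x̄ = F·x = [10, 7]
P̄ = F·P·Fᵀ + Q = [14 9; 9 9]
S = H·P̄·Hᵀ + R = [38]
K = P̄·Hᵀ·S⁻¹ = [-9/19; -9/19]
x' − x̄ = [-153/19, -153/19] = K·y
y = (KᵀK)⁻¹·Kᵀ·(x' − x̄) = [17]
z = y + H·x̄ = [17] + [-14] = [3]

z = [3]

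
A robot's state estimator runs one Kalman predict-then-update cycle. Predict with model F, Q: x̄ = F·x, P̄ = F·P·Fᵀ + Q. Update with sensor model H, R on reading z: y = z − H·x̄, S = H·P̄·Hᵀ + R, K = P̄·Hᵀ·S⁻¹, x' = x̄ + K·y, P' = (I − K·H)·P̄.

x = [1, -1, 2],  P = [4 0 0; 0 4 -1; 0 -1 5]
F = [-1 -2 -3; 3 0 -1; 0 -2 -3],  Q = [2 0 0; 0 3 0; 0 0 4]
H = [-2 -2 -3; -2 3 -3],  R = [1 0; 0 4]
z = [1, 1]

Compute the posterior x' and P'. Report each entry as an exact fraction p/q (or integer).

x̄ = F·x = [-5, 1, -4]
P̄ = F·P·Fᵀ + Q = [55 1 49; 1 44 13; 49 13 53]
y = z − H·x̄ = [-19, -24]
S = H·P̄·Hᵀ + R = [1626 980; 980 1439]
K = P̄·Hᵀ·S⁻¹ = [-123781/1379414 -79592/689707; -274811/1379414 137193/689707; -193597/1379414 -38564/689707]
x' = x̄ + K·y = [-724815/1379414, 15559/1379414, 11759/1379414]
P' = (I − K·H)·P̄ = [3375755/1379414 -102591/1379414 -2140849/1379414; -102591/1379414 274471/1379414 -22983/1379414; -2140849/1379414 -22983/1379414 1507087/1379414]

x' = [-724815/1379414, 15559/1379414, 11759/1379414]
P' = [3375755/1379414 -102591/1379414 -2140849/1379414; -102591/1379414 274471/1379414 -22983/1379414; -2140849/1379414 -22983/1379414 1507087/1379414]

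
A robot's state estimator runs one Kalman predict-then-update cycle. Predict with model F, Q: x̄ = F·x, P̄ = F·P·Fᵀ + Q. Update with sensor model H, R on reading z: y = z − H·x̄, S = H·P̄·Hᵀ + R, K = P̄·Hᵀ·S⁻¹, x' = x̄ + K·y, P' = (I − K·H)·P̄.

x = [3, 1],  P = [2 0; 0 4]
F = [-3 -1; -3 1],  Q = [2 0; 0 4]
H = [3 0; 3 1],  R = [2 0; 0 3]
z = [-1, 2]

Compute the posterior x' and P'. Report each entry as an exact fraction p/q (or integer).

x̄ = F·x = [-10, -8]
P̄ = F·P·Fᵀ + Q = [24 14; 14 26]
y = z − H·x̄ = [29, 40]
S = H·P̄·Hᵀ + R = [218 258; 258 329]
K = P̄·Hᵀ·S⁻¹ = [750/2579 86/2579; -1863/2579 1994/2579]
x' = x̄ + K·y = [-600/2579, 5101/2579]
P' = (I − K·H)·P̄ = [500/2579 -1242/2579; -1242/2579 9708/2579]

x' = [-600/2579, 5101/2579]
P' = [500/2579 -1242/2579; -1242/2579 9708/2579]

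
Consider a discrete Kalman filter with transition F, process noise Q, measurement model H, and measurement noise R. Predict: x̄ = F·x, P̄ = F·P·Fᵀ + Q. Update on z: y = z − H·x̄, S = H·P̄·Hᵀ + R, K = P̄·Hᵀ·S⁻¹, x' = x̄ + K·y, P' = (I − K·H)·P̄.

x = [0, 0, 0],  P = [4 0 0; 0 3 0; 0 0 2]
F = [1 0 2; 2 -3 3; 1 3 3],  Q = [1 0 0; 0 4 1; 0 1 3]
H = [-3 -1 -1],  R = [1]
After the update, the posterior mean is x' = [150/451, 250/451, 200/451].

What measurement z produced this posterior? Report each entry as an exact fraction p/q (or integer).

z = [-2]

x̄ = F·x = [0, 0, 0]
P̄ = F·P·Fᵀ + Q = [13 20 16; 20 65 0; 16 0 52]
S = H·P̄·Hᵀ + R = [451]
K = P̄·Hᵀ·S⁻¹ = [-75/451; -125/451; -100/451]
x' − x̄ = [150/451, 250/451, 200/451] = K·y
y = (KᵀK)⁻¹·Kᵀ·(x' − x̄) = [-2]
z = y + H·x̄ = [-2] + [0] = [-2]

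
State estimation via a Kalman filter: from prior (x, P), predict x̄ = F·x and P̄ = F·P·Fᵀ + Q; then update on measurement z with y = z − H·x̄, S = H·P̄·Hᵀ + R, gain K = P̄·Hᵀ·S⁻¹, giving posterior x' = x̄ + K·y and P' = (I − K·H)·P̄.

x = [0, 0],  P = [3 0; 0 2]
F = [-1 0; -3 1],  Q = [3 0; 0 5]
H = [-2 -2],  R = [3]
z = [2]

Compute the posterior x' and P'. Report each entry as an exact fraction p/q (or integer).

x' = [-12/47, -172/235]
P' = [102/47 -93/47; -93/47 594/235]

x̄ = F·x = [0, 0]
P̄ = F·P·Fᵀ + Q = [6 9; 9 34]
y = z − H·x̄ = [2]
S = H·P̄·Hᵀ + R = [235]
K = P̄·Hᵀ·S⁻¹ = [-6/47; -86/235]
x' = x̄ + K·y = [-12/47, -172/235]
P' = (I − K·H)·P̄ = [102/47 -93/47; -93/47 594/235]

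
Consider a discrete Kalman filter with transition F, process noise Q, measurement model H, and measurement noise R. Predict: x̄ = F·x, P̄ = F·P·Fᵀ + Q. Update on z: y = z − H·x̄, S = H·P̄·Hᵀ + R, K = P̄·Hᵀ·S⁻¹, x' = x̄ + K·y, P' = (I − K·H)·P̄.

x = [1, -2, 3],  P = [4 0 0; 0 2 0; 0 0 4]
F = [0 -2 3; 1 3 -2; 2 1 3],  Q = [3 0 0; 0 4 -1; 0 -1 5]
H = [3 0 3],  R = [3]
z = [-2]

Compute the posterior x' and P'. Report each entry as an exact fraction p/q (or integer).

x̄ = F·x = [13, -11, 9]
P̄ = F·P·Fᵀ + Q = [47 -36 32; -36 42 -11; 32 -11 59]
y = z − H·x̄ = [-68]
S = H·P̄·Hᵀ + R = [1533]
K = P̄·Hᵀ·S⁻¹ = [79/511; -47/511; 13/73]
x' = x̄ + K·y = [1271/511, -2425/511, -227/73]
P' = (I − K·H)·P̄ = [5294/511 -7257/511 -745/73; -7257/511 14835/511 1030/73; -745/73 1030/73 758/73]

x' = [1271/511, -2425/511, -227/73]
P' = [5294/511 -7257/511 -745/73; -7257/511 14835/511 1030/73; -745/73 1030/73 758/73]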